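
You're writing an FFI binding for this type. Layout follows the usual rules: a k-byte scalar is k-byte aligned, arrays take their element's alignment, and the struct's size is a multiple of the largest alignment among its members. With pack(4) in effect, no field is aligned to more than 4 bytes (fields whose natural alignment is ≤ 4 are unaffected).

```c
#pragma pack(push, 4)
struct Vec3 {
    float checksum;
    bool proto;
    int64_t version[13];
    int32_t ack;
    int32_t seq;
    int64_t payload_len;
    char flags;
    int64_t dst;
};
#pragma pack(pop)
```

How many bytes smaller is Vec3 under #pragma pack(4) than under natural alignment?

4

natural layout:
  checksum at 0 (size 4, align 4) → ends 4
  proto at 4 (size 1, align 1) → ends 5
  pad 3 to align 8 for version
  version at 8 (size 104, align 8) → ends 112
  ack at 112 (size 4, align 4) → ends 116
  seq at 116 (size 4, align 4) → ends 120
  payload_len at 120 (size 8, align 8) → ends 128
  flags at 128 (size 1, align 1) → ends 129
  pad 7 to align 8 for dst
  dst at 136 (size 8, align 8) → ends 144
  total 144 bytes, alignment 8
packed(4) layout:
  checksum at 0 (size 4, align 4) → ends 4
  proto at 4 (size 1, align 1) → ends 5
  pad 3 to align 4 for version
  version at 8 (size 104, align 4) → ends 112
  ack at 112 (size 4, align 4) → ends 116
  seq at 116 (size 4, align 4) → ends 120
  payload_len at 120 (size 8, align 4) → ends 128
  flags at 128 (size 1, align 1) → ends 129
  pad 3 to align 4 for dst
  dst at 132 (size 8, align 4) → ends 140
  total 140 bytes, alignment 4
144 − 140 = 4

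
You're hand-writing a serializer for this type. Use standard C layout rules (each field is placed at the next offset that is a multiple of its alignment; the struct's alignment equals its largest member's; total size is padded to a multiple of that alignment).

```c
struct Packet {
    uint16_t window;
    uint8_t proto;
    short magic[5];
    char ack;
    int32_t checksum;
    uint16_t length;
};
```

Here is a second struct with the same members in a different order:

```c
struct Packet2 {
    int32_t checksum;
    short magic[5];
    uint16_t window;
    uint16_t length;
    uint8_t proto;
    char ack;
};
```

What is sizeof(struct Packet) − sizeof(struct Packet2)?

4

window at 0 (size 2, align 2) → ends 2
proto at 2 (size 1, align 1) → ends 3
pad 1 to align 2 for magic
magic at 4 (size 10, align 2) → ends 14
ack at 14 (size 1, align 1) → ends 15
pad 1 to align 4 for checksum
checksum at 16 (size 4, align 4) → ends 20
length at 20 (size 2, align 2) → ends 22
tail pad 2 to reach multiple of 4
total 24 bytes, alignment 4
— Packet2 —
checksum at 0 (size 4, align 4) → ends 4
magic at 4 (size 10, align 2) → ends 14
window at 14 (size 2, align 2) → ends 16
length at 16 (size 2, align 2) → ends 18
proto at 18 (size 1, align 1) → ends 19
ack at 19 (size 1, align 1) → ends 20
total 20 bytes, alignment 4
24 − 20 = 4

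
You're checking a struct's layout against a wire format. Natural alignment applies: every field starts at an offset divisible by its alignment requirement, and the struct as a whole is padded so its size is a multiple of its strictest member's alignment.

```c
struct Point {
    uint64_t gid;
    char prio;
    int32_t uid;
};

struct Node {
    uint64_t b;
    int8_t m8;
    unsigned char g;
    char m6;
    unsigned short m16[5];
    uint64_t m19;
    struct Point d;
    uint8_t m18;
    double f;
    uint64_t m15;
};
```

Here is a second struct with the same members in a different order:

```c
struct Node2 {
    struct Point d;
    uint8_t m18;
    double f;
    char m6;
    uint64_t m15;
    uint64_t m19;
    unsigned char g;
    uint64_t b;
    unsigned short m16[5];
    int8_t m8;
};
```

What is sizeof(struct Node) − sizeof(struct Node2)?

-16

Point: @0: gid [8B, align 8] → 8; @8: prio [1B, align 1] → 9; +3 pad (align 4); @12: uid [4B, align 4] → 16; size 16, align 8
@0: b [8B, align 8] → 8
@8: m8 [1B, align 1] → 9
@9: g [1B, align 1] → 10
@10: m6 [1B, align 1] → 11
+1 pad (align 2)
@12: m16 [10B, align 2] → 22
+2 pad (align 8)
@24: m19 [8B, align 8] → 32
@32: d [16B, align 8] → 48
@48: m18 [1B, align 1] → 49
+7 pad (align 8)
@56: f [8B, align 8] → 64
@64: m15 [8B, align 8] → 72
size 72, align 8
— Node2 —
@0: d [16B, align 8] → 16
@16: m18 [1B, align 1] → 17
+7 pad (align 8)
@24: f [8B, align 8] → 32
@32: m6 [1B, align 1] → 33
+7 pad (align 8)
@40: m15 [8B, align 8] → 48
@48: m19 [8B, align 8] → 56
@56: g [1B, align 1] → 57
+7 pad (align 8)
@64: b [8B, align 8] → 72
@72: m16 [10B, align 2] → 82
@82: m8 [1B, align 1] → 83
+5 tail pad (align 8)
size 88, align 8
72 − 88 = -16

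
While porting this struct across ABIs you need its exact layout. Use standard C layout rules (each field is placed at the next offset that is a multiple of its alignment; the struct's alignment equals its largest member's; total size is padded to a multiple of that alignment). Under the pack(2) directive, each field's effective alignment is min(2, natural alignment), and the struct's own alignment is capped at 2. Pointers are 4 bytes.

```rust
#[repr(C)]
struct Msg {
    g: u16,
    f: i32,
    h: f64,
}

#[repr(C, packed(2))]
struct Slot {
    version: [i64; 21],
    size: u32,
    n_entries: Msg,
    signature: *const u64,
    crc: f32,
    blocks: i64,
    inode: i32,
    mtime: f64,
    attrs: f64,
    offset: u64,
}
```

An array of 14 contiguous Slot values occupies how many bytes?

Msg: g at 0 (size 2, align 2) → ends 2; pad 2 to align 4 for f; f at 4 (size 4, align 4) → ends 8; h at 8 (size 8, align 8) → ends 16; total 16 bytes, alignment 8
version at 0 (size 168, align 2) → ends 168
size at 168 (size 4, align 2) → ends 172
n_entries at 172 (size 16, align 2) → ends 188
signature at 188 (size 4, align 2) → ends 192
crc at 192 (size 4, align 2) → ends 196
blocks at 196 (size 8, align 2) → ends 204
inode at 204 (size 4, align 2) → ends 208
mtime at 208 (size 8, align 2) → ends 216
attrs at 216 (size 8, align 2) → ends 224
offset at 224 (size 8, align 2) → ends 232
total 232 bytes, alignment 2
array of 14: 14 × 232 = 3248

3248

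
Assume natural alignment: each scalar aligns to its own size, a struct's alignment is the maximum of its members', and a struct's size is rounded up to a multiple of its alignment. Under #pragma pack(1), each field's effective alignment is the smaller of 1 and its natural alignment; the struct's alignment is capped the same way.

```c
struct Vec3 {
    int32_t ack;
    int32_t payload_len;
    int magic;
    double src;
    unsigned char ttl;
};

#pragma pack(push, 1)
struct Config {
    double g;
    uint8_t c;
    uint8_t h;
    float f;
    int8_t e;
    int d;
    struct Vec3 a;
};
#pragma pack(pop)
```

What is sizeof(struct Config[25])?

Vec3: @0: ack [4B, align 4] → 4; @4: payload_len [4B, align 4] → 8; @8: magic [4B, align 4] → 12; +4 pad (align 8); @16: src [8B, align 8] → 24; @24: ttl [1B, align 1] → 25; +7 tail pad (align 8); size 32, align 8
@0: g [8B, align 1] → 8
@8: c [1B, align 1] → 9
@9: h [1B, align 1] → 10
@10: f [4B, align 1] → 14
@14: e [1B, align 1] → 15
@15: d [4B, align 1] → 19
@19: a [32B, align 1] → 51
size 51, align 1
array of 25: 25 × 51 = 1275

1275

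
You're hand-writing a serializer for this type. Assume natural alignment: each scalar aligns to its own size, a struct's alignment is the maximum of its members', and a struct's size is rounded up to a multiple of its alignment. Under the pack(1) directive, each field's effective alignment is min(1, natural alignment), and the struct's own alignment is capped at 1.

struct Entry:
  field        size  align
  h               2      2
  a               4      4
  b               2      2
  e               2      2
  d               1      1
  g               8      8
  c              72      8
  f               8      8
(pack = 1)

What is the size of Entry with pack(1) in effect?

0..2  h  (2B, 1-aligned)
2..6  a  (4B, 1-aligned)
6..8  b  (2B, 1-aligned)
8..10  e  (2B, 1-aligned)
10..11  d  (1B, 1-aligned)
11..19  g  (8B, 1-aligned)
19..91  c  (72B, 1-aligned)
91..99  f  (8B, 1-aligned)
sizeof = 99, alignof = 1

99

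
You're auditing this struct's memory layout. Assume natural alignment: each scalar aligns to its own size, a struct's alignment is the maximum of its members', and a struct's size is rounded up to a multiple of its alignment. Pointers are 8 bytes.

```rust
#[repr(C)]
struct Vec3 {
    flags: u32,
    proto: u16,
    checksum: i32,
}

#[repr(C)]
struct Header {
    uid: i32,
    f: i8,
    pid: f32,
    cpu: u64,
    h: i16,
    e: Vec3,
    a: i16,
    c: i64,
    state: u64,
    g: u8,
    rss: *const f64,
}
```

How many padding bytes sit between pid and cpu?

Vec3: 0..4  flags  (4B, 4-aligned); 4..6  proto  (2B, 2-aligned); 6..8  -- padding (2B); 8..12  checksum  (4B, 4-aligned); sizeof = 12, alignof = 4
0..4  uid  (4B, 4-aligned)
4..5  f  (1B, 1-aligned)
5..8  -- padding (3B)
8..12  pid  (4B, 4-aligned)
12..16  -- padding (4B)
16..24  cpu  (8B, 8-aligned)

4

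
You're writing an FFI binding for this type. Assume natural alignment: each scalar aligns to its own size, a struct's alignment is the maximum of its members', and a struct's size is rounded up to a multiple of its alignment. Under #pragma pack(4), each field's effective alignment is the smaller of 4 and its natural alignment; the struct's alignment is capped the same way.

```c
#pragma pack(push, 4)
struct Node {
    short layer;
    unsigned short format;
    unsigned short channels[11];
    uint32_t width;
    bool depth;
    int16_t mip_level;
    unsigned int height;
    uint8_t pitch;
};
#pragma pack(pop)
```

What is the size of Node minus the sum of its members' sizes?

0..2  layer  (2B, 2-aligned)
2..4  format  (2B, 2-aligned)
4..26  channels  (22B, 2-aligned)
26..28  -- padding (2B)
28..32  width  (4B, 4-aligned)
32..33  depth  (1B, 1-aligned)
33..34  -- padding (1B)
34..36  mip_level  (2B, 2-aligned)
36..40  height  (4B, 4-aligned)
40..41  pitch  (1B, 1-aligned)
41..44  -- tail padding (3B)
sizeof = 44, alignof = 4
data bytes 38, size 44 → padding 6

6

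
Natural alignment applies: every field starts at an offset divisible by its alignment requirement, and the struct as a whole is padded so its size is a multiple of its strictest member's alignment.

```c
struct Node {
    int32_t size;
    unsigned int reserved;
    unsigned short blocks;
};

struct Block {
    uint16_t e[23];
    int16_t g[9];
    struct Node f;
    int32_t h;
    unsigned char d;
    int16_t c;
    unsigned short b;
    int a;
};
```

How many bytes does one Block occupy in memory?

92

Node: @0: size [4B, align 4] → 4; @4: reserved [4B, align 4] → 8; @8: blocks [2B, align 2] → 10; +2 tail pad (align 4); size 12, align 4
@0: e [46B, align 2] → 46
@46: g [18B, align 2] → 64
@64: f [12B, align 4] → 76
@76: h [4B, align 4] → 80
@80: d [1B, align 1] → 81
+1 pad (align 2)
@82: c [2B, align 2] → 84
@84: b [2B, align 2] → 86
+2 pad (align 4)
@88: a [4B, align 4] → 92
size 92, align 4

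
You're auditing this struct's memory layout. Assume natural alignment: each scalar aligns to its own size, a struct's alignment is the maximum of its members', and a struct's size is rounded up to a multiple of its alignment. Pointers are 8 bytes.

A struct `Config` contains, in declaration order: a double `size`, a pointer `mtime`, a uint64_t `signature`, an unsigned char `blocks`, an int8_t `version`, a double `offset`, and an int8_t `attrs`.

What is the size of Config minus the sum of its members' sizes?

13

0..8  size  (8B, 8-aligned)
8..16  mtime  (8B, 8-aligned)
16..24  signature  (8B, 8-aligned)
24..25  blocks  (1B, 1-aligned)
25..26  version  (1B, 1-aligned)
26..32  -- padding (6B)
32..40  offset  (8B, 8-aligned)
40..41  attrs  (1B, 1-aligned)
41..48  -- tail padding (7B)
sizeof = 48, alignof = 8
data bytes 35, size 48 → padding 13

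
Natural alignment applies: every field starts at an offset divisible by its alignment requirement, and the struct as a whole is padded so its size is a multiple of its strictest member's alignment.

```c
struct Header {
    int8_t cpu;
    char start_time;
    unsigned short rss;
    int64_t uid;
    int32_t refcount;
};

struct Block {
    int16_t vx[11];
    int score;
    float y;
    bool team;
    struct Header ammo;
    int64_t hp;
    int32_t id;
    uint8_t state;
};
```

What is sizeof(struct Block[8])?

640

Header: @0: cpu [1B, align 1] → 1; @1: start_time [1B, align 1] → 2; @2: rss [2B, align 2] → 4; +4 pad (align 8); @8: uid [8B, align 8] → 16; @16: refcount [4B, align 4] → 20; +4 tail pad (align 8); size 24, align 8
@0: vx [22B, align 2] → 22
+2 pad (align 4)
@24: score [4B, align 4] → 28
@28: y [4B, align 4] → 32
@32: team [1B, align 1] → 33
+7 pad (align 8)
@40: ammo [24B, align 8] → 64
@64: hp [8B, align 8] → 72
@72: id [4B, align 4] → 76
@76: state [1B, align 1] → 77
+3 tail pad (align 8)
size 80, align 8
array of 8: 8 × 80 = 640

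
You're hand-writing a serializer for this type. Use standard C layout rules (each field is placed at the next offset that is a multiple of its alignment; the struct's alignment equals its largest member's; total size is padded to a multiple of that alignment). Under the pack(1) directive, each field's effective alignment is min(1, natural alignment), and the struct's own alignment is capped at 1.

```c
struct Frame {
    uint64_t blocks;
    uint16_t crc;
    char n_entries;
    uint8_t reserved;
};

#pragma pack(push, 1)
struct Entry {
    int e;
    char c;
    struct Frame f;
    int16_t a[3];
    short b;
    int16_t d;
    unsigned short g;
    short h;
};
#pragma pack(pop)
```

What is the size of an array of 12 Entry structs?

Frame: 0..8  blocks  (8B, 8-aligned); 8..10  crc  (2B, 2-aligned); 10..11  n_entries  (1B, 1-aligned); 11..12  reserved  (1B, 1-aligned); 12..16  -- tail padding (4B); sizeof = 16, alignof = 8
0..4  e  (4B, 1-aligned)
4..5  c  (1B, 1-aligned)
5..21  f  (16B, 1-aligned)
21..27  a  (6B, 1-aligned)
27..29  b  (2B, 1-aligned)
29..31  d  (2B, 1-aligned)
31..33  g  (2B, 1-aligned)
33..35  h  (2B, 1-aligned)
sizeof = 35, alignof = 1
array of 12: 12 × 35 = 420

420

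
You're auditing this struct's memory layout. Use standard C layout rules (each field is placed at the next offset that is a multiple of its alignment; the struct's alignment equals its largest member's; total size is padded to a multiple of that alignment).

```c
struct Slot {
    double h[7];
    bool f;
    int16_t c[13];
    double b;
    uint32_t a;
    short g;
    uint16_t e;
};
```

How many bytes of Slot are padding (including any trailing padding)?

h at 0 (size 56, align 8) → ends 56
f at 56 (size 1, align 1) → ends 57
pad 1 to align 2 for c
c at 58 (size 26, align 2) → ends 84
pad 4 to align 8 for b
b at 88 (size 8, align 8) → ends 96
a at 96 (size 4, align 4) → ends 100
g at 100 (size 2, align 2) → ends 102
e at 102 (size 2, align 2) → ends 104
total 104 bytes, alignment 8
data bytes 99, size 104 → padding 5

5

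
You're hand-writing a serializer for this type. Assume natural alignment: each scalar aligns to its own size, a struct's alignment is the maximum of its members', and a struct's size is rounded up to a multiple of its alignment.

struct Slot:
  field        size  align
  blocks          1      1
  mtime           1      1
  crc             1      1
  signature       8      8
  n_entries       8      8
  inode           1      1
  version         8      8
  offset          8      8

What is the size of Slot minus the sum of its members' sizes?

0..1  blocks  (1B, 1-aligned)
1..2  mtime  (1B, 1-aligned)
2..3  crc  (1B, 1-aligned)
3..8  -- padding (5B)
8..16  signature  (8B, 8-aligned)
16..24  n_entries  (8B, 8-aligned)
24..25  inode  (1B, 1-aligned)
25..32  -- padding (7B)
32..40  version  (8B, 8-aligned)
40..48  offset  (8B, 8-aligned)
sizeof = 48, alignof = 8
data bytes 36, size 48 → padding 12

12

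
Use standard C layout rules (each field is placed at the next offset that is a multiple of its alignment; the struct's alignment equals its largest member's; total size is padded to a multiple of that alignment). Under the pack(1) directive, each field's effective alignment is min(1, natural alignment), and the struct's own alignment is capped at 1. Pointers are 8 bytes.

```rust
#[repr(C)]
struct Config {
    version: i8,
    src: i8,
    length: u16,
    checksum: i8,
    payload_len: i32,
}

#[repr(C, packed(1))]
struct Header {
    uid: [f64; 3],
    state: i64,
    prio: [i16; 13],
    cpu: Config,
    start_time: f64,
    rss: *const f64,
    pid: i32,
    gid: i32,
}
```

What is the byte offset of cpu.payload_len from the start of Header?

66

Config: version at 0 (size 1, align 1) → ends 1; src at 1 (size 1, align 1) → ends 2; length at 2 (size 2, align 2) → ends 4; checksum at 4 (size 1, align 1) → ends 5; pad 3 to align 4 for payload_len; payload_len at 8 (size 4, align 4) → ends 12; total 12 bytes, alignment 4
uid at 0 (size 24, align 1) → ends 24
state at 24 (size 8, align 1) → ends 32
prio at 32 (size 26, align 1) → ends 58
cpu at 58 (size 12, align 1) → ends 70
within Config: payload_len at 8
58 + 8 = 66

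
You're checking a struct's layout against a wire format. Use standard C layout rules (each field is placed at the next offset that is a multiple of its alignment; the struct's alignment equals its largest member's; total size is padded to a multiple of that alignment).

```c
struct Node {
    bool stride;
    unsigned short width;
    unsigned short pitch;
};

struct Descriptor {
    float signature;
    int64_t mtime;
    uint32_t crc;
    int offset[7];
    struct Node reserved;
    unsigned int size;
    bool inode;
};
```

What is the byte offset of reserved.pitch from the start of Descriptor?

Node: @0: stride [1B, align 1] → 1; +1 pad (align 2); @2: width [2B, align 2] → 4; @4: pitch [2B, align 2] → 6; size 6, align 2
@0: signature [4B, align 4] → 4
+4 pad (align 8)
@8: mtime [8B, align 8] → 16
@16: crc [4B, align 4] → 20
@20: offset [28B, align 4] → 48
@48: reserved [6B, align 2] → 54
within Node: pitch at 4
48 + 4 = 52

52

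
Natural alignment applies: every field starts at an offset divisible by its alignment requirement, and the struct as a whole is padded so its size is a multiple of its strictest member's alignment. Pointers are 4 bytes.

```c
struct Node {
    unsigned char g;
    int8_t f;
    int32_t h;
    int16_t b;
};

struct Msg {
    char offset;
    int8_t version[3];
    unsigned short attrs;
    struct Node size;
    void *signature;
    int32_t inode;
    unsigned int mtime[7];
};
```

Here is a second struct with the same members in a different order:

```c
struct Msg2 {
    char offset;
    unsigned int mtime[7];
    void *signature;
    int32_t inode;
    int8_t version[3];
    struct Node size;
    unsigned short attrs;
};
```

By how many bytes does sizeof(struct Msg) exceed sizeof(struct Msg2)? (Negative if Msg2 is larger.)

Node: 0..1  g  (1B, 1-aligned); 1..2  f  (1B, 1-aligned); 2..4  -- padding (2B); 4..8  h  (4B, 4-aligned); 8..10  b  (2B, 2-aligned); 10..12  -- tail padding (2B); sizeof = 12, alignof = 4
0..1  offset  (1B, 1-aligned)
1..4  version  (3B, 1-aligned)
4..6  attrs  (2B, 2-aligned)
6..8  -- padding (2B)
8..20  size  (12B, 4-aligned)
20..24  signature  (4B, 4-aligned)
24..28  inode  (4B, 4-aligned)
28..56  mtime  (28B, 4-aligned)
sizeof = 56, alignof = 4
— Msg2 —
0..1  offset  (1B, 1-aligned)
1..4  -- padding (3B)
4..32  mtime  (28B, 4-aligned)
32..36  signature  (4B, 4-aligned)
36..40  inode  (4B, 4-aligned)
40..43  version  (3B, 1-aligned)
43..44  -- padding (1B)
44..56  size  (12B, 4-aligned)
56..58  attrs  (2B, 2-aligned)
58..60  -- tail padding (2B)
sizeof = 60, alignof = 4
56 − 60 = -4

-4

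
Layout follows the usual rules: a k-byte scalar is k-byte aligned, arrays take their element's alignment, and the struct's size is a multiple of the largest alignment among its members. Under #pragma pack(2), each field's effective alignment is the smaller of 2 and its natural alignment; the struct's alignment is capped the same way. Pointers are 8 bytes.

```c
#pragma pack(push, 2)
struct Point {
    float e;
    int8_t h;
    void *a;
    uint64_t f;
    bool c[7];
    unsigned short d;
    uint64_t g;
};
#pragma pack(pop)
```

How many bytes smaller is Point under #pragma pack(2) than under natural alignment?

natural layout:
  @0: e [4B, align 4] → 4
  @4: h [1B, align 1] → 5
  +3 pad (align 8)
  @8: a [8B, align 8] → 16
  @16: f [8B, align 8] → 24
  @24: c [7B, align 1] → 31
  +1 pad (align 2)
  @32: d [2B, align 2] → 34
  +6 pad (align 8)
  @40: g [8B, align 8] → 48
  size 48, align 8
packed(2) layout:
  @0: e [4B, align 2] → 4
  @4: h [1B, align 1] → 5
  +1 pad (align 2)
  @6: a [8B, align 2] → 14
  @14: f [8B, align 2] → 22
  @22: c [7B, align 1] → 29
  +1 pad (align 2)
  @30: d [2B, align 2] → 32
  @32: g [8B, align 2] → 40
  size 40, align 2
48 − 40 = 8

8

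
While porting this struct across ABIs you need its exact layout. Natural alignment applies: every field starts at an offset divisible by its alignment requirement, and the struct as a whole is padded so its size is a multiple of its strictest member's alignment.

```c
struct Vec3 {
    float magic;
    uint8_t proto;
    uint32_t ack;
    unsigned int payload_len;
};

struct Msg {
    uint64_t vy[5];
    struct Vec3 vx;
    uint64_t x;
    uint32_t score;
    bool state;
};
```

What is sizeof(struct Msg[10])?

720

Vec3: @0: magic [4B, align 4] → 4; @4: proto [1B, align 1] → 5; +3 pad (align 4); @8: ack [4B, align 4] → 12; @12: payload_len [4B, align 4] → 16; size 16, align 4
@0: vy [40B, align 8] → 40
@40: vx [16B, align 4] → 56
@56: x [8B, align 8] → 64
@64: score [4B, align 4] → 68
@68: state [1B, align 1] → 69
+3 tail pad (align 8)
size 72, align 8
array of 10: 10 × 72 = 720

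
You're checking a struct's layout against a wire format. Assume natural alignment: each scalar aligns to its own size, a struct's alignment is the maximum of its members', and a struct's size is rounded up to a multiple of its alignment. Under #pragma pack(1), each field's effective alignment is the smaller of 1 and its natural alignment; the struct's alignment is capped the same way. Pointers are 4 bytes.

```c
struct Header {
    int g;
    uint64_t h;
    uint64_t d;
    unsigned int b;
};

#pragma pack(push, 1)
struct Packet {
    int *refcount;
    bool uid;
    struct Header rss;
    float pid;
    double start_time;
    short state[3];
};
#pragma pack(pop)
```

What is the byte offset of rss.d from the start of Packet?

Header: 0..4  g  (4B, 4-aligned); 4..8  -- padding (4B); 8..16  h  (8B, 8-aligned); 16..24  d  (8B, 8-aligned); 24..28  b  (4B, 4-aligned); 28..32  -- tail padding (4B); sizeof = 32, alignof = 8
0..4  refcount  (4B, 1-aligned)
4..5  uid  (1B, 1-aligned)
5..37  rss  (32B, 1-aligned)
within Header: d at 16
5 + 16 = 21

21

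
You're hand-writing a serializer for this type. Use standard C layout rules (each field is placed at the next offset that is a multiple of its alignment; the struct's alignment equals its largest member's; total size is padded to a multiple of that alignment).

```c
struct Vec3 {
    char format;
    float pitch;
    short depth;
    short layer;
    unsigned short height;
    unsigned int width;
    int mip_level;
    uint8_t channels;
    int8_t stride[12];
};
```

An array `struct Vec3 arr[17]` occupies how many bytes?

@0: format [1B, align 1] → 1
+3 pad (align 4)
@4: pitch [4B, align 4] → 8
@8: depth [2B, align 2] → 10
@10: layer [2B, align 2] → 12
@12: height [2B, align 2] → 14
+2 pad (align 4)
@16: width [4B, align 4] → 20
@20: mip_level [4B, align 4] → 24
@24: channels [1B, align 1] → 25
@25: stride [12B, align 1] → 37
+3 tail pad (align 4)
size 40, align 4
array of 17: 17 × 40 = 680

680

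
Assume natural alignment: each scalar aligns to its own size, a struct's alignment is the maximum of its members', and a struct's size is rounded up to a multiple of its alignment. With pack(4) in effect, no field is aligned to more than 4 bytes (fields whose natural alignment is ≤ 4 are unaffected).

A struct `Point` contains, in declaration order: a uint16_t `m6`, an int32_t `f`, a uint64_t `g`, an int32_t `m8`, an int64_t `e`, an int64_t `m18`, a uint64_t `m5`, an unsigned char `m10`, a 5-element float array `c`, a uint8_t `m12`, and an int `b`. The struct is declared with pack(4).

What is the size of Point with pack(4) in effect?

m6 at 0 (size 2, align 2) → ends 2
pad 2 to align 4 for f
f at 4 (size 4, align 4) → ends 8
g at 8 (size 8, align 4) → ends 16
m8 at 16 (size 4, align 4) → ends 20
e at 20 (size 8, align 4) → ends 28
m18 at 28 (size 8, align 4) → ends 36
m5 at 36 (size 8, align 4) → ends 44
m10 at 44 (size 1, align 1) → ends 45
pad 3 to align 4 for c
c at 48 (size 20, align 4) → ends 68
m12 at 68 (size 1, align 1) → ends 69
pad 3 to align 4 for b
b at 72 (size 4, align 4) → ends 76
total 76 bytes, alignment 4

76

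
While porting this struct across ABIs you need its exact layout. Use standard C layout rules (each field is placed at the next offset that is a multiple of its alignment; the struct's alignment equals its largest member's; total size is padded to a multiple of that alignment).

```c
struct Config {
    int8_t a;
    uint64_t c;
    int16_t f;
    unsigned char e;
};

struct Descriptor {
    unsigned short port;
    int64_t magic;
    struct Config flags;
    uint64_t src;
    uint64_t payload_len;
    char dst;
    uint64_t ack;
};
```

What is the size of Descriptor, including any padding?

Config: 0..1  a  (1B, 1-aligned); 1..8  -- padding (7B); 8..16  c  (8B, 8-aligned); 16..18  f  (2B, 2-aligned); 18..19  e  (1B, 1-aligned); 19..24  -- tail padding (5B); sizeof = 24, alignof = 8
0..2  port  (2B, 2-aligned)
2..8  -- padding (6B)
8..16  magic  (8B, 8-aligned)
16..40  flags  (24B, 8-aligned)
40..48  src  (8B, 8-aligned)
48..56  payload_len  (8B, 8-aligned)
56..57  dst  (1B, 1-aligned)
57..64  -- padding (7B)
64..72  ack  (8B, 8-aligned)
sizeof = 72, alignof = 8

72 bytes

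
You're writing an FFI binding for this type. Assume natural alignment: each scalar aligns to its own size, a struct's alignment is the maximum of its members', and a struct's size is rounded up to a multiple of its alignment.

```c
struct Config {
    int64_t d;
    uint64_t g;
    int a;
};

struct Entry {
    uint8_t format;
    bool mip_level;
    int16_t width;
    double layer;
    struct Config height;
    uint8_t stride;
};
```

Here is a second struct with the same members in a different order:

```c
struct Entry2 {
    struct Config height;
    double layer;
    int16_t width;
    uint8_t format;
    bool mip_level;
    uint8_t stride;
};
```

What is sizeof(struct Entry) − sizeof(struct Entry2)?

8

Config: 0..8  d  (8B, 8-aligned); 8..16  g  (8B, 8-aligned); 16..20  a  (4B, 4-aligned); 20..24  -- tail padding (4B); sizeof = 24, alignof = 8
0..1  format  (1B, 1-aligned)
1..2  mip_level  (1B, 1-aligned)
2..4  width  (2B, 2-aligned)
4..8  -- padding (4B)
8..16  layer  (8B, 8-aligned)
16..40  height  (24B, 8-aligned)
40..41  stride  (1B, 1-aligned)
41..48  -- tail padding (7B)
sizeof = 48, alignof = 8
— Entry2 —
0..24  height  (24B, 8-aligned)
24..32  layer  (8B, 8-aligned)
32..34  width  (2B, 2-aligned)
34..35  format  (1B, 1-aligned)
35..36  mip_level  (1B, 1-aligned)
36..37  stride  (1B, 1-aligned)
37..40  -- tail padding (3B)
sizeof = 40, alignof = 8
48 − 40 = 8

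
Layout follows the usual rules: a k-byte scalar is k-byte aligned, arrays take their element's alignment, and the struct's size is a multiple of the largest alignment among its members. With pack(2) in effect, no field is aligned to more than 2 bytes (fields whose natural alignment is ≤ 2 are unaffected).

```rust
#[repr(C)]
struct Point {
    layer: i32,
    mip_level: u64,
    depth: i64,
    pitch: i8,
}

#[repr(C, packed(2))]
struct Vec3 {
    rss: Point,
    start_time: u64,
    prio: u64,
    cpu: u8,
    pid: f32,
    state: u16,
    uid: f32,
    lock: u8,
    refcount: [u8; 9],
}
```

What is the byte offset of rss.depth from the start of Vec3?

Point: layer at 0 (size 4, align 4) → ends 4; pad 4 to align 8 for mip_level; mip_level at 8 (size 8, align 8) → ends 16; depth at 16 (size 8, align 8) → ends 24; pitch at 24 (size 1, align 1) → ends 25; tail pad 7 to reach multiple of 8; total 32 bytes, alignment 8
rss at 0 (size 32, align 2) → ends 32
within Point: depth at 16
0 + 16 = 16

16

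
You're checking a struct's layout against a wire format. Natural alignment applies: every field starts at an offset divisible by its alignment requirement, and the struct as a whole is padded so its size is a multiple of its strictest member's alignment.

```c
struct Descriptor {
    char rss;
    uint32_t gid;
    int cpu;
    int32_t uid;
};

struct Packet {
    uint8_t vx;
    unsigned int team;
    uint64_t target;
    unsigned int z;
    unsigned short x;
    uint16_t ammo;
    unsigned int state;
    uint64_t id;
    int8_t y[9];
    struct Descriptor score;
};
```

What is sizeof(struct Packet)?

72 bytes

Descriptor: @0: rss [1B, align 1] → 1; +3 pad (align 4); @4: gid [4B, align 4] → 8; @8: cpu [4B, align 4] → 12; @12: uid [4B, align 4] → 16; size 16, align 4
@0: vx [1B, align 1] → 1
+3 pad (align 4)
@4: team [4B, align 4] → 8
@8: target [8B, align 8] → 16
@16: z [4B, align 4] → 20
@20: x [2B, align 2] → 22
@22: ammo [2B, align 2] → 24
@24: state [4B, align 4] → 28
+4 pad (align 8)
@32: id [8B, align 8] → 40
@40: y [9B, align 1] → 49
+3 pad (align 4)
@52: score [16B, align 4] → 68
+4 tail pad (align 8)
size 72, align 8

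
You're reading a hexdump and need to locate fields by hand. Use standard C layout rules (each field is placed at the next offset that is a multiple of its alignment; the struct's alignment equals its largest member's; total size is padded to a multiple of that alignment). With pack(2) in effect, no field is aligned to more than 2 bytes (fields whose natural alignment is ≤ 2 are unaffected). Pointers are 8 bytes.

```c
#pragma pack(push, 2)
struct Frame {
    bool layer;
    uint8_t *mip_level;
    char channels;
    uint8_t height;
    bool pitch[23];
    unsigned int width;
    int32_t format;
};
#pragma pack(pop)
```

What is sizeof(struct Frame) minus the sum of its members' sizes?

2

@0: layer [1B, align 1] → 1
+1 pad (align 2)
@2: mip_level [8B, align 2] → 10
@10: channels [1B, align 1] → 11
@11: height [1B, align 1] → 12
@12: pitch [23B, align 1] → 35
+1 pad (align 2)
@36: width [4B, align 2] → 40
@40: format [4B, align 2] → 44
size 44, align 2
data bytes 42, size 44 → padding 2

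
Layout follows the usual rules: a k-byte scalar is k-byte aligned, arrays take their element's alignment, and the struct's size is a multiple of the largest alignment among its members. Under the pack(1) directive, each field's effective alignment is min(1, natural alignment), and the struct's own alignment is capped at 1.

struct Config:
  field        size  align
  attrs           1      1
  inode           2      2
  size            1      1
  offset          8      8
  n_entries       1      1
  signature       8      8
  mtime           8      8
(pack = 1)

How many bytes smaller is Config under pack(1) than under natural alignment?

natural layout:
  attrs at 0 (size 1, align 1) → ends 1
  pad 1 to align 2 for inode
  inode at 2 (size 2, align 2) → ends 4
  size at 4 (size 1, align 1) → ends 5
  pad 3 to align 8 for offset
  offset at 8 (size 8, align 8) → ends 16
  n_entries at 16 (size 1, align 1) → ends 17
  pad 7 to align 8 for signature
  signature at 24 (size 8, align 8) → ends 32
  mtime at 32 (size 8, align 8) → ends 40
  total 40 bytes, alignment 8
packed(1) layout:
  attrs at 0 (size 1, align 1) → ends 1
  inode at 1 (size 2, align 1) → ends 3
  size at 3 (size 1, align 1) → ends 4
  offset at 4 (size 8, align 1) → ends 12
  n_entries at 12 (size 1, align 1) → ends 13
  signature at 13 (size 8, align 1) → ends 21
  mtime at 21 (size 8, align 1) → ends 29
  total 29 bytes, alignment 1
40 − 29 = 11

11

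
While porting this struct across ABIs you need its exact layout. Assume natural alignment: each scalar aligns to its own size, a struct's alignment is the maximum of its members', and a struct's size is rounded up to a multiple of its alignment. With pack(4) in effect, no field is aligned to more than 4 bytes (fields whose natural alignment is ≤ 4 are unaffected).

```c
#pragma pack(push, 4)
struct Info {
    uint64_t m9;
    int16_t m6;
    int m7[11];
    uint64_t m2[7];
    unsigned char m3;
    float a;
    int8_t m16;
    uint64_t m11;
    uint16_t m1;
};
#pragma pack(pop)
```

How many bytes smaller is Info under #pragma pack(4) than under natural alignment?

natural layout:
  m9 at 0 (size 8, align 8) → ends 8
  m6 at 8 (size 2, align 2) → ends 10
  pad 2 to align 4 for m7
  m7 at 12 (size 44, align 4) → ends 56
  m2 at 56 (size 56, align 8) → ends 112
  m3 at 112 (size 1, align 1) → ends 113
  pad 3 to align 4 for a
  a at 116 (size 4, align 4) → ends 120
  m16 at 120 (size 1, align 1) → ends 121
  pad 7 to align 8 for m11
  m11 at 128 (size 8, align 8) → ends 136
  m1 at 136 (size 2, align 2) → ends 138
  tail pad 6 to reach multiple of 8
  total 144 bytes, alignment 8
packed(4) layout:
  m9 at 0 (size 8, align 4) → ends 8
  m6 at 8 (size 2, align 2) → ends 10
  pad 2 to align 4 for m7
  m7 at 12 (size 44, align 4) → ends 56
  m2 at 56 (size 56, align 4) → ends 112
  m3 at 112 (size 1, align 1) → ends 113
  pad 3 to align 4 for a
  a at 116 (size 4, align 4) → ends 120
  m16 at 120 (size 1, align 1) → ends 121
  pad 3 to align 4 for m11
  m11 at 124 (size 8, align 4) → ends 132
  m1 at 132 (size 2, align 2) → ends 134
  tail pad 2 to reach multiple of 4
  total 136 bytes, alignment 4
144 − 136 = 8

8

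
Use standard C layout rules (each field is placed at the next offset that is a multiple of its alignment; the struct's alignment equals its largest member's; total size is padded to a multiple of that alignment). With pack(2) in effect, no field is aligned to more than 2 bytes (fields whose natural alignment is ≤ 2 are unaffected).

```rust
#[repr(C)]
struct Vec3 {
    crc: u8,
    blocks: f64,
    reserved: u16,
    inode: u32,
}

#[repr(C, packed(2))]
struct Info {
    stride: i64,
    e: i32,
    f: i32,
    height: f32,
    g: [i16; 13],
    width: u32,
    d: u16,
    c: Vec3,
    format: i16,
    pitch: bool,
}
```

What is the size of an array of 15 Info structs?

Vec3: @0: crc [1B, align 1] → 1; +7 pad (align 8); @8: blocks [8B, align 8] → 16; @16: reserved [2B, align 2] → 18; +2 pad (align 4); @20: inode [4B, align 4] → 24; size 24, align 8
@0: stride [8B, align 2] → 8
@8: e [4B, align 2] → 12
@12: f [4B, align 2] → 16
@16: height [4B, align 2] → 20
@20: g [26B, align 2] → 46
@46: width [4B, align 2] → 50
@50: d [2B, align 2] → 52
@52: c [24B, align 2] → 76
@76: format [2B, align 2] → 78
@78: pitch [1B, align 1] → 79
+1 tail pad (align 2)
size 80, align 2
array of 15: 15 × 80 = 1200

1200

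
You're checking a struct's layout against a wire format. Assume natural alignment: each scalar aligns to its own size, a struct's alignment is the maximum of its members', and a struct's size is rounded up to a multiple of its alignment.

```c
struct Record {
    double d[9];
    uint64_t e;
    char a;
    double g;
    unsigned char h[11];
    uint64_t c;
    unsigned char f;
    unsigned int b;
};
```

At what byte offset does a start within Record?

d at 0 (size 72, align 8) → ends 72
e at 72 (size 8, align 8) → ends 80
a at 80 (size 1, align 1) → ends 81

80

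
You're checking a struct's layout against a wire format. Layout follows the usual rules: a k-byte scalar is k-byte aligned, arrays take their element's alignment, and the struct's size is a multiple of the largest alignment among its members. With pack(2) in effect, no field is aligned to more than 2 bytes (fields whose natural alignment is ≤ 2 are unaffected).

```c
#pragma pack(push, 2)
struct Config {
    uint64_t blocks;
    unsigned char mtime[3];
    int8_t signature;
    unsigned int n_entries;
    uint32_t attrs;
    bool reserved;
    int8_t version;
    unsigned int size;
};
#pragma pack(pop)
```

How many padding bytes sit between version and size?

0

blocks at 0 (size 8, align 2) → ends 8
mtime at 8 (size 3, align 1) → ends 11
signature at 11 (size 1, align 1) → ends 12
n_entries at 12 (size 4, align 2) → ends 16
attrs at 16 (size 4, align 2) → ends 20
reserved at 20 (size 1, align 1) → ends 21
version at 21 (size 1, align 1) → ends 22
size at 22 (size 4, align 2) → ends 26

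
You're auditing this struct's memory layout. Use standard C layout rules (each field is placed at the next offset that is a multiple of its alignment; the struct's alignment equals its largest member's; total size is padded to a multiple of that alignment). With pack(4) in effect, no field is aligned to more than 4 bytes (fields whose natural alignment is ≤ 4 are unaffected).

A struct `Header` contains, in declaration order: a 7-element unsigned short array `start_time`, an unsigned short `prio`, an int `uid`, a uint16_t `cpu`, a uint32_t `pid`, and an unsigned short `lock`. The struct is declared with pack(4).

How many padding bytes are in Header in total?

4

@0: start_time [14B, align 2] → 14
@14: prio [2B, align 2] → 16
@16: uid [4B, align 4] → 20
@20: cpu [2B, align 2] → 22
+2 pad (align 4)
@24: pid [4B, align 4] → 28
@28: lock [2B, align 2] → 30
+2 tail pad (align 4)
size 32, align 4
data bytes 28, size 32 → padding 4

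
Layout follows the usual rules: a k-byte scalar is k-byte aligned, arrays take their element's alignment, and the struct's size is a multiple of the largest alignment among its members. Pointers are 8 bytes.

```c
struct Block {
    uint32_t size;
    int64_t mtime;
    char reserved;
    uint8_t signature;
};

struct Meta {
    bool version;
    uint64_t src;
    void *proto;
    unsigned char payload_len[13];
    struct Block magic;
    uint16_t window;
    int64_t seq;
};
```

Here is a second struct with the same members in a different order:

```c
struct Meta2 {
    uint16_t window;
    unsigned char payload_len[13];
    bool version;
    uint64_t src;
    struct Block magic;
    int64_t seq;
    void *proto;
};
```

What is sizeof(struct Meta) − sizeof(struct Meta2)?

Block: size at 0 (size 4, align 4) → ends 4; pad 4 to align 8 for mtime; mtime at 8 (size 8, align 8) → ends 16; reserved at 16 (size 1, align 1) → ends 17; signature at 17 (size 1, align 1) → ends 18; tail pad 6 to reach multiple of 8; total 24 bytes, alignment 8
version at 0 (size 1, align 1) → ends 1
pad 7 to align 8 for src
src at 8 (size 8, align 8) → ends 16
proto at 16 (size 8, align 8) → ends 24
payload_len at 24 (size 13, align 1) → ends 37
pad 3 to align 8 for magic
magic at 40 (size 24, align 8) → ends 64
window at 64 (size 2, align 2) → ends 66
pad 6 to align 8 for seq
seq at 72 (size 8, align 8) → ends 80
total 80 bytes, alignment 8
— Meta2 —
window at 0 (size 2, align 2) → ends 2
payload_len at 2 (size 13, align 1) → ends 15
version at 15 (size 1, align 1) → ends 16
src at 16 (size 8, align 8) → ends 24
magic at 24 (size 24, align 8) → ends 48
seq at 48 (size 8, align 8) → ends 56
proto at 56 (size 8, align 8) → ends 64
total 64 bytes, alignment 8
80 − 64 = 16

16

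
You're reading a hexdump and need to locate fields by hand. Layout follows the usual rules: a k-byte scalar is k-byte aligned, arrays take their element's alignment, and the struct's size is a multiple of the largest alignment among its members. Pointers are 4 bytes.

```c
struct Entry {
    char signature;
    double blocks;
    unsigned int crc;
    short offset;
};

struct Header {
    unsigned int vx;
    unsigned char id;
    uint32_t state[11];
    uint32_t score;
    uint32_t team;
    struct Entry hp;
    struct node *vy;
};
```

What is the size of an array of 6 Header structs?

576

Entry: signature at 0 (size 1, align 1) → ends 1; pad 7 to align 8 for blocks; blocks at 8 (size 8, align 8) → ends 16; crc at 16 (size 4, align 4) → ends 20; offset at 20 (size 2, align 2) → ends 22; tail pad 2 to reach multiple of 8; total 24 bytes, alignment 8
vx at 0 (size 4, align 4) → ends 4
id at 4 (size 1, align 1) → ends 5
pad 3 to align 4 for state
state at 8 (size 44, align 4) → ends 52
score at 52 (size 4, align 4) → ends 56
team at 56 (size 4, align 4) → ends 60
pad 4 to align 8 for hp
hp at 64 (size 24, align 8) → ends 88
vy at 88 (size 4, align 4) → ends 92
tail pad 4 to reach multiple of 8
total 96 bytes, alignment 8
array of 6: 6 × 96 = 576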